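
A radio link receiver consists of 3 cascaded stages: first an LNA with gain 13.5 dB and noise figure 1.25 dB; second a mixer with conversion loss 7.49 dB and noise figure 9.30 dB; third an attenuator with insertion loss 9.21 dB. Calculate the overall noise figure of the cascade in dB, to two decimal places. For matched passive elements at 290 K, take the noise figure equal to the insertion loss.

5.45 dB

Convert to linear (a loss of L dB is a gain of −L dB): F_i = 10^(NF_i/10), G_i = 10^(G_i,dB/10)
  Stage 1: F_1 = 10^(1.25/10) = 1.334, G_1 = 10^(13.5/10) = 22.39
  Stage 2: F_2 = 10^(9.30/10) = 8.511, G_2 = 10^(−7.49/10) = 0.1782
  Stage 3: F_3 = 10^(9.21/10) = 8.337, G_3 = 10^(−9.21/10) = 0.1199
Friis cascade:
  F = 1.334 + (8.511 − 1)/22.39 + (8.337 − 1)/3.990 = 3.508
NF = 10 log₁₀(3.508) = 5.45 dB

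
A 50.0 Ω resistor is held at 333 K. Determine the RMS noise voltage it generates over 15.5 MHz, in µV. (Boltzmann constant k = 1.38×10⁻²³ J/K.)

V_n = √(4kTRB)
4kTRB = 4 × 1.38×10⁻²³ × 333 × 5.00×10¹ × 1.55×10⁷ = 1.42×10⁻¹¹ V²
V_n = √(1.42×10⁻¹¹) = 3.77×10⁻⁶ V = 3.77 µV

3.77 µV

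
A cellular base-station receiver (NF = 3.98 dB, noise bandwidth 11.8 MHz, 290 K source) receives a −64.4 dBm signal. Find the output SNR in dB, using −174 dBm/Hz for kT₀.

Noise floor: N = −174 + 10 log₁₀(B) + NF
10 log₁₀(1.18×10⁷) = 70.72 dB
N = −174 + 70.72 + 3.98 = −99.30 dBm
SNR = P_sig − N = −64.4 − (−99.30) = 34.90 dB → 34.9 dB

34.9 dB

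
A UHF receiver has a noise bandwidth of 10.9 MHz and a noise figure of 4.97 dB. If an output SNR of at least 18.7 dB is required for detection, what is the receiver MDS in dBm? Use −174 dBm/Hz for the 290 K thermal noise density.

Sensitivity = −174 + 10 log₁₀(B) + NF + SNR_min
= −174 + 70.37 + 4.97 + 18.7
= −79.96 dBm → −80.0 dBm

−80.0 dBm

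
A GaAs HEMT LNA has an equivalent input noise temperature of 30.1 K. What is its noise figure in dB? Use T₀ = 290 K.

F = 1 + T_e/T₀ = 1 + 30.1/290 = 1.10379
NF = 10 log₁₀(1.10379) = 0.429 dB

0.429 dB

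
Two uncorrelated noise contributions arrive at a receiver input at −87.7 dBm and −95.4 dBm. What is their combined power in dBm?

Convert to linear, add, convert back:
P₁ = 1.70×10⁻¹² W, P₂ = 2.88×10⁻¹³ W
P_tot = 1.99×10⁻¹² W → 10 log₁₀(P_tot / 10⁻³) = −87.0 dBm

−87.0 dBm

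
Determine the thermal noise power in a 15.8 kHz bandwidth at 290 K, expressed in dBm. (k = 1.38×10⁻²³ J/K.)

P_n = kTB = 1.38×10⁻²³ × 290 × 1.58×10⁴ = 6.32×10⁻¹⁷ W
In dBm: 10 log₁₀(6.32×10⁻¹⁷ / 10⁻³) = −132.0 dBm

−132.0 dBm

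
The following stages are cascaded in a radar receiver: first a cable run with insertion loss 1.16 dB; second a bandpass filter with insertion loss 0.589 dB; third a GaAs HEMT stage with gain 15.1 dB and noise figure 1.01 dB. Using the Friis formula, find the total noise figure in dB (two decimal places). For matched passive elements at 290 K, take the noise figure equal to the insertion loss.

2.76 dB

Convert to linear (a loss of L dB is a gain of −L dB): F_i = 10^(NF_i/10), G_i = 10^(G_i,dB/10)
  Stage 1: F_1 = 10^(1.16/10) = 1.306, G_1 = 10^(−1.16/10) = 0.7656
  Stage 2: F_2 = 10^(0.589/10) = 1.145, G_2 = 10^(−0.589/10) = 0.8732
  Stage 3: F_3 = 10^(1.01/10) = 1.262, G_3 = 10^(15.1/10) = 32.36
Friis cascade:
  F = 1.306 + (1.145 − 1)/0.7656 + (1.262 − 1)/0.6685 = 1.888
NF = 10 log₁₀(1.888) = 2.76 dB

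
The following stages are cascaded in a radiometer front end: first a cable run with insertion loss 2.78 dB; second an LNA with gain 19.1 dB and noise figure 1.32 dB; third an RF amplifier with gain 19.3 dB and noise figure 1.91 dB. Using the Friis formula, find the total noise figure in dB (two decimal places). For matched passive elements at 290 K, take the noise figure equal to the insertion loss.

Convert to linear (a loss of L dB is a gain of −L dB): F_i = 10^(NF_i/10), G_i = 10^(G_i,dB/10)
  Stage 1: F_1 = 10^(2.78/10) = 1.897, G_1 = 10^(−2.78/10) = 0.5272
  Stage 2: F_2 = 10^(1.32/10) = 1.355, G_2 = 10^(19.1/10) = 81.28
  Stage 3: F_3 = 10^(1.91/10) = 1.552, G_3 = 10^(19.3/10) = 85.11
Friis cascade:
  F = 1.897 + (1.355 − 1)/0.5272 + (1.552 − 1)/42.85 = 2.583
NF = 10 log₁₀(2.583) = 4.12 dB

4.12 dB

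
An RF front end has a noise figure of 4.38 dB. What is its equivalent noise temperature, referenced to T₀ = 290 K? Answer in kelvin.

F = 10^(4.38/10) = 2.74157
T_e = (F − 1)·T₀ = (2.74157 − 1) × 290 = 505 K

505 K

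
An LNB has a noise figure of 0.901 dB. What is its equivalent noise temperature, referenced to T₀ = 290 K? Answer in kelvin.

F = 10^(0.901/10) = 1.23055
T_e = (F − 1)·T₀ = (1.23055 − 1) × 290 = 66.9 K

66.9 K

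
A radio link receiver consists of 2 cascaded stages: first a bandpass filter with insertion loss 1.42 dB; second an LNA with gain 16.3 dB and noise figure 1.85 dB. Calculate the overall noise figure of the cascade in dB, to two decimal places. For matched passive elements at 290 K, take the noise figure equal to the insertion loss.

3.27 dB

Convert to linear (a loss of L dB is a gain of −L dB): F_i = 10^(NF_i/10), G_i = 10^(G_i,dB/10)
  Stage 1: F_1 = 10^(1.42/10) = 1.387, G_1 = 10^(−1.42/10) = 0.7211
  Stage 2: F_2 = 10^(1.85/10) = 1.531, G_2 = 10^(16.3/10) = 42.66
Friis cascade:
  F = 1.387 + (1.531 − 1)/0.7211 = 2.123
NF = 10 log₁₀(2.123) = 3.27 dB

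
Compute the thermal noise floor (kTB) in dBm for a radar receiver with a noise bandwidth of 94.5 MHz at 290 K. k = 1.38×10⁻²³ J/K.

−94.2 dBm

P_n = kTB = 1.38×10⁻²³ × 290 × 9.45×10⁷ = 3.78×10⁻¹³ W
In dBm: 10 log₁₀(3.78×10⁻¹³ / 10⁻³) = −94.2 dBm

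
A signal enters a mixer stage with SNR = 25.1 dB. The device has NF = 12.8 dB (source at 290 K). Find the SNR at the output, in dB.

12.3 dB

By definition F = SNR_in/SNR_out, so in dB: SNR_out = SNR_in − NF
SNR_out = 25.1 − 12.8 = 12.3 dB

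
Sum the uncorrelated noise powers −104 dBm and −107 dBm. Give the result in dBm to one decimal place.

−102.2 dBm

Convert to linear, add, convert back:
P₁ = 3.98×10⁻¹⁴ W, P₂ = 2.00×10⁻¹⁴ W
P_tot = 5.98×10⁻¹⁴ W → 10 log₁₀(P_tot / 10⁻³) = −102.2 dBm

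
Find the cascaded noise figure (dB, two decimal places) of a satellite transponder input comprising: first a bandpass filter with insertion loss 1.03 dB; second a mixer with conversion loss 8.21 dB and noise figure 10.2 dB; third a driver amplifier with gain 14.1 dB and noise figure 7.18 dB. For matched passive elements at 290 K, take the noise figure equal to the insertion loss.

Convert to linear (a loss of L dB is a gain of −L dB): F_i = 10^(NF_i/10), G_i = 10^(G_i,dB/10)
  Stage 1: F_1 = 10^(1.03/10) = 1.268, G_1 = 10^(−1.03/10) = 0.7889
  Stage 2: F_2 = 10^(10.2/10) = 10.47, G_2 = 10^(−8.21/10) = 0.1510
  Stage 3: F_3 = 10^(7.18/10) = 5.224, G_3 = 10^(14.1/10) = 25.70
Friis cascade:
  F = 1.268 + (10.47 − 1)/0.7889 + (5.224 − 1)/0.1191 = 48.73
NF = 10 log₁₀(48.73) = 16.88 dB

16.88 dB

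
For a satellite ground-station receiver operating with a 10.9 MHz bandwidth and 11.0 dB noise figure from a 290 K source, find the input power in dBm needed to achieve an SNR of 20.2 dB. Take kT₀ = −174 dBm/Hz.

Sensitivity = −174 + 10 log₁₀(B) + NF + SNR_min
= −174 + 70.37 + 11.0 + 20.2
= −72.43 dBm → −72.4 dBm

−72.4 dBm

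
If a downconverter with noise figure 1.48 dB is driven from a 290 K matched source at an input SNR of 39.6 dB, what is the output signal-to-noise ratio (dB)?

38.12 dB

By definition F = SNR_in/SNR_out, so in dB: SNR_out = SNR_in − NF
SNR_out = 39.6 − 1.48 = 38.12 dB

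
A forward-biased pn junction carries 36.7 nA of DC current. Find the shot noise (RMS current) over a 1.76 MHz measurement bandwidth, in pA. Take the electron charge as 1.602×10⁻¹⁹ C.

144 pA

I_n = √(2qI·B)
2qI·B = 2 × 1.602×10⁻¹⁹ × 3.67×10⁻⁸ × 1.76×10⁶ = 2.07×10⁻²⁰ A²
I_n = √(2.07×10⁻²⁰) = 1.44×10⁻¹⁰ A = 144 pA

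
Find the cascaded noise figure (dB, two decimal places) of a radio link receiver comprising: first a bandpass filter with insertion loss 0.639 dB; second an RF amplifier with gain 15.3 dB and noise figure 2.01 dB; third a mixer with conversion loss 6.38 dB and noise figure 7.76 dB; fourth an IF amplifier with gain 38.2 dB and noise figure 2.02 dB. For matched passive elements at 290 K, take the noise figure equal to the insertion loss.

3.22 dB

Convert to linear (a loss of L dB is a gain of −L dB): F_i = 10^(NF_i/10), G_i = 10^(G_i,dB/10)
  Stage 1: F_1 = 10^(0.639/10) = 1.159, G_1 = 10^(−0.639/10) = 0.8632
  Stage 2: F_2 = 10^(2.01/10) = 1.589, G_2 = 10^(15.3/10) = 33.88
  Stage 3: F_3 = 10^(7.76/10) = 5.970, G_3 = 10^(−6.38/10) = 0.2301
  Stage 4: F_4 = 10^(2.02/10) = 1.592, G_4 = 10^(38.2/10) = 6607
Friis cascade:
  F = 1.159 + (1.589 − 1)/0.8632 + (5.970 − 1)/29.25 + (1.592 − 1)/6.731 = 2.098
NF = 10 log₁₀(2.098) = 3.22 dB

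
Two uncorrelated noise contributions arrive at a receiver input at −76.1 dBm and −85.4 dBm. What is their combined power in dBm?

Convert to linear, add, convert back:
P₁ = 2.45×10⁻¹¹ W, P₂ = 2.88×10⁻¹² W
P_tot = 2.74×10⁻¹¹ W → 10 log₁₀(P_tot / 10⁻³) = −75.6 dBm

−75.6 dBm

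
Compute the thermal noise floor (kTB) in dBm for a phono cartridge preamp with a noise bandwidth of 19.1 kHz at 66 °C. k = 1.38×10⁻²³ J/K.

T = 66 °C + 273.15 = 339.15 K
P_n = kTB = 1.38×10⁻²³ × 339.15 × 1.91×10⁴ = 8.94×10⁻¹⁷ W
In dBm: 10 log₁₀(8.94×10⁻¹⁷ / 10⁻³) = −130.5 dBm

−130.5 dBm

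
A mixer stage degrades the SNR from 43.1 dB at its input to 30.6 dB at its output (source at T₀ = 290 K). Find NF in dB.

NF (dB) = SNR_in(dB) − SNR_out(dB) when the source is at T₀
NF = 43.1 − 30.6 = 12.5 dB

12.5 dB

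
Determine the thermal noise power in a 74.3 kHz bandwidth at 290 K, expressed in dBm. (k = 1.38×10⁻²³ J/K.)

−125.3 dBm

P_n = kTB = 1.38×10⁻²³ × 290 × 7.43×10⁴ = 2.97×10⁻¹⁶ W
In dBm: 10 log₁₀(2.97×10⁻¹⁶ / 10⁻³) = −125.3 dBm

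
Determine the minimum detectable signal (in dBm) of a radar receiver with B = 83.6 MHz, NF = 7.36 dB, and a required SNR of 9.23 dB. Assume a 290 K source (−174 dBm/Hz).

Sensitivity = −174 + 10 log₁₀(B) + NF + SNR_min
= −174 + 79.22 + 7.36 + 9.23
= −78.19 dBm → −78.2 dBm

−78.2 dBm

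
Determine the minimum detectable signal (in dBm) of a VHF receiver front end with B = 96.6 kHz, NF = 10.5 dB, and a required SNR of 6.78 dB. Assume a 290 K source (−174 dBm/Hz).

−106.9 dBm

Sensitivity = −174 + 10 log₁₀(B) + NF + SNR_min
= −174 + 49.85 + 10.5 + 6.78
= −106.87 dBm → −106.9 dBm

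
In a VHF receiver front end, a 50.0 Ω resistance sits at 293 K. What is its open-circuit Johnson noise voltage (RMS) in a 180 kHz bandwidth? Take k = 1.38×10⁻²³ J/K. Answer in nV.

V_n = √(4kTRB)
4kTRB = 4 × 1.38×10⁻²³ × 293 × 5.00×10¹ × 1.80×10⁵ = 1.46×10⁻¹³ V²
V_n = √(1.46×10⁻¹³) = 3.82×10⁻⁷ V = 382 nV

382 nV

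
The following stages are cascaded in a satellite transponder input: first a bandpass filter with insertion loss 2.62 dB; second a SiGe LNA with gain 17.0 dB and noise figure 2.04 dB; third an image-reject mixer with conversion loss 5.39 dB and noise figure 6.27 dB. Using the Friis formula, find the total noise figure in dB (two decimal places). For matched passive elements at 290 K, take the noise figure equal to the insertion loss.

4.83 dB

Convert to linear (a loss of L dB is a gain of −L dB): F_i = 10^(NF_i/10), G_i = 10^(G_i,dB/10)
  Stage 1: F_1 = 10^(2.62/10) = 1.828, G_1 = 10^(−2.62/10) = 0.5470
  Stage 2: F_2 = 10^(2.04/10) = 1.600, G_2 = 10^(17.0/10) = 50.12
  Stage 3: F_3 = 10^(6.27/10) = 4.236, G_3 = 10^(−5.39/10) = 0.2891
Friis cascade:
  F = 1.828 + (1.600 − 1)/0.5470 + (4.236 − 1)/27.42 = 3.042
NF = 10 log₁₀(3.042) = 4.83 dB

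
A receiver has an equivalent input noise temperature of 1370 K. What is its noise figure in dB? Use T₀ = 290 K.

7.58 dB

F = 1 + T_e/T₀ = 1 + 1370/290 = 5.72414
NF = 10 log₁₀(5.72414) = 7.58 dB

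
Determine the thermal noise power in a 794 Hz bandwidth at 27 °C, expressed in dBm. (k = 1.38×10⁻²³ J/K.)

T = 27 °C + 273.15 = 300.15 K
P_n = kTB = 1.38×10⁻²³ × 300.15 × 7.94×10² = 3.29×10⁻¹⁸ W
In dBm: 10 log₁₀(3.29×10⁻¹⁸ / 10⁻³) = −144.8 dBm

−144.8 dBm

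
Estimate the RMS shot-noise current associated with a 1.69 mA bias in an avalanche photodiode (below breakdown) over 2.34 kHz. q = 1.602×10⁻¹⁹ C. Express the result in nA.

1.13 nA

I_n = √(2qI·B)
2qI·B = 2 × 1.602×10⁻¹⁹ × 1.69×10⁻³ × 2.34×10³ = 1.27×10⁻¹⁸ A²
I_n = √(1.27×10⁻¹⁸) = 1.13×10⁻⁹ A = 1.13 nA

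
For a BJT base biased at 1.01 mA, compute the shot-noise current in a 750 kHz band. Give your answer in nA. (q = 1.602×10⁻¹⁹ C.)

I_n = √(2qI·B)
2qI·B = 2 × 1.602×10⁻¹⁹ × 1.01×10⁻³ × 7.50×10⁵ = 2.43×10⁻¹⁶ A²
I_n = √(2.43×10⁻¹⁶) = 1.56×10⁻⁸ A = 15.6 nA

15.6 nA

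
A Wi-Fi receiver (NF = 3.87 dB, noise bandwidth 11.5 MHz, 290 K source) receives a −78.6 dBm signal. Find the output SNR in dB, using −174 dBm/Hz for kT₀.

Noise floor: N = −174 + 10 log₁₀(B) + NF
10 log₁₀(1.15×10⁷) = 70.61 dB
N = −174 + 70.61 + 3.87 = −99.52 dBm
SNR = P_sig − N = −78.6 − (−99.52) = 20.92 dB → 20.9 dB

20.9 dB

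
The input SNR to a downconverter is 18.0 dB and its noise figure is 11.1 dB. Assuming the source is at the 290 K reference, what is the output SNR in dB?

By definition F = SNR_in/SNR_out, so in dB: SNR_out = SNR_in − NF
SNR_out = 18.0 − 11.1 = 6.9 dB

6.9 dB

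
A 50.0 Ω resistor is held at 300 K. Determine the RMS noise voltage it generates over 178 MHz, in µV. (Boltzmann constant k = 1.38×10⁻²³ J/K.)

12.1 µV

V_n = √(4kTRB)
4kTRB = 4 × 1.38×10⁻²³ × 300 × 5.00×10¹ × 1.78×10⁸ = 1.47×10⁻¹⁰ V²
V_n = √(1.47×10⁻¹⁰) = 1.21×10⁻⁵ V = 12.1 µV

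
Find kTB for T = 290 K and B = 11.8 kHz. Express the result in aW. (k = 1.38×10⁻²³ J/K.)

47.2 aW

P_n = kTB = 1.38×10⁻²³ × 290 × 1.18×10⁴ = 4.72×10⁻¹⁷ W = 47.2 aW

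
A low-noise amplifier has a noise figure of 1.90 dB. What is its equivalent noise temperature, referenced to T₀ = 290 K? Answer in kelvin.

F = 10^(1.90/10) = 1.54882
T_e = (F − 1)·T₀ = (1.54882 − 1) × 290 = 159 K

159 K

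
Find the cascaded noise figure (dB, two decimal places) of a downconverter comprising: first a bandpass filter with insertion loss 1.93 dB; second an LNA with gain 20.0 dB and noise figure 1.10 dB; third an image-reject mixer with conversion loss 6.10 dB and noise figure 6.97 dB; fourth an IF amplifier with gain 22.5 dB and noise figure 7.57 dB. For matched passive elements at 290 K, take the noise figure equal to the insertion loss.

3.75 dB

Convert to linear (a loss of L dB is a gain of −L dB): F_i = 10^(NF_i/10), G_i = 10^(G_i,dB/10)
  Stage 1: F_1 = 10^(1.93/10) = 1.560, G_1 = 10^(−1.93/10) = 0.6412
  Stage 2: F_2 = 10^(1.10/10) = 1.288, G_2 = 10^(20.0/10) = 100.0
  Stage 3: F_3 = 10^(6.97/10) = 4.977, G_3 = 10^(−6.10/10) = 0.2455
  Stage 4: F_4 = 10^(7.57/10) = 5.715, G_4 = 10^(22.5/10) = 177.8
Friis cascade:
  F = 1.560 + (1.288 − 1)/0.6412 + (4.977 − 1)/64.12 + (5.715 − 1)/15.74 = 2.371
NF = 10 log₁₀(2.371) = 3.75 dB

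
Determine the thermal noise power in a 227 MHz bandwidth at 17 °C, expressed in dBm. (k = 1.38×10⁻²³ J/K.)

−90.4 dBm

T = 17 °C + 273.15 = 290.15 K
P_n = kTB = 1.38×10⁻²³ × 290.15 × 2.27×10⁸ = 9.09×10⁻¹³ W
In dBm: 10 log₁₀(9.09×10⁻¹³ / 10⁻³) = −90.4 dBm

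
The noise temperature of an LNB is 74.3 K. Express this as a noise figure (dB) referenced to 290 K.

F = 1 + T_e/T₀ = 1 + 74.3/290 = 1.25621
NF = 10 log₁₀(1.25621) = 0.991 dB

0.991 dB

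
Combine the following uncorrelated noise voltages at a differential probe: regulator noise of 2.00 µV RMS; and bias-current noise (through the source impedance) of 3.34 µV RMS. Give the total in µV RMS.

Uncorrelated sources add in power (mean-square): V_tot = √(ΣV_i²)
V_tot = √[(2.00×10⁻⁶)² + (3.34×10⁻⁶)²] = 3.89×10⁻⁶ V = 3.89 µV

3.89 µV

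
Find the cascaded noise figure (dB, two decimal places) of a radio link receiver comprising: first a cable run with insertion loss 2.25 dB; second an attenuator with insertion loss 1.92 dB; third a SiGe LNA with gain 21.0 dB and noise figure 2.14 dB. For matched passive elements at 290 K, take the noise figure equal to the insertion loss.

Convert to linear (a loss of L dB is a gain of −L dB): F_i = 10^(NF_i/10), G_i = 10^(G_i,dB/10)
  Stage 1: F_1 = 10^(2.25/10) = 1.679, G_1 = 10^(−2.25/10) = 0.5957
  Stage 2: F_2 = 10^(1.92/10) = 1.556, G_2 = 10^(−1.92/10) = 0.6427
  Stage 3: F_3 = 10^(2.14/10) = 1.637, G_3 = 10^(21.0/10) = 125.9
Friis cascade:
  F = 1.679 + (1.556 − 1)/0.5957 + (1.637 − 1)/0.3828 = 4.276
NF = 10 log₁₀(4.276) = 6.31 dB

6.31 dB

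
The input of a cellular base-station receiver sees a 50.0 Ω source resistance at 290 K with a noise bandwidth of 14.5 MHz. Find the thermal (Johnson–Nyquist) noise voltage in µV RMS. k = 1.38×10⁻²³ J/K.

3.41 µV

V_n = √(4kTRB)
4kTRB = 4 × 1.38×10⁻²³ × 290 × 5.00×10¹ × 1.45×10⁷ = 1.16×10⁻¹¹ V²
V_n = √(1.16×10⁻¹¹) = 3.41×10⁻⁶ V = 3.41 µV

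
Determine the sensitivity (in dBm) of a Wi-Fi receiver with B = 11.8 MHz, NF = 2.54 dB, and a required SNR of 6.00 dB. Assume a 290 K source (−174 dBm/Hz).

Sensitivity = −174 + 10 log₁₀(B) + NF + SNR_min
= −174 + 70.72 + 2.54 + 6.00
= −94.74 dBm → −94.7 dBm

−94.7 dBm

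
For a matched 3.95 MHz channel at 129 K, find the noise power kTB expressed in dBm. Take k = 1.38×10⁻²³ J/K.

−111.5 dBm

P_n = kTB = 1.38×10⁻²³ × 129 × 3.95×10⁶ = 7.03×10⁻¹⁵ W
In dBm: 10 log₁₀(7.03×10⁻¹⁵ / 10⁻³) = −111.5 dBm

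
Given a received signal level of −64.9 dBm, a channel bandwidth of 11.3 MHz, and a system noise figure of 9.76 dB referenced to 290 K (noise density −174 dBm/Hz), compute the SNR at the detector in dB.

Noise floor: N = −174 + 10 log₁₀(B) + NF
10 log₁₀(1.13×10⁷) = 70.53 dB
N = −174 + 70.53 + 9.76 = −93.71 dBm
SNR = P_sig − N = −64.9 − (−93.71) = 28.81 dB → 28.8 dB

28.8 dB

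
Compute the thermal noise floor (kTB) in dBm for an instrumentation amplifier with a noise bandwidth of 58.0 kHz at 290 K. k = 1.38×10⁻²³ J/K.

−126.3 dBm

P_n = kTB = 1.38×10⁻²³ × 290 × 5.80×10⁴ = 2.32×10⁻¹⁶ W
In dBm: 10 log₁₀(2.32×10⁻¹⁶ / 10⁻³) = −126.3 dBm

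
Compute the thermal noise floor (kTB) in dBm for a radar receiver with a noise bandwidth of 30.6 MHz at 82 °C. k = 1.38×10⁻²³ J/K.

T = 82 °C + 273.15 = 355.15 K
P_n = kTB = 1.38×10⁻²³ × 355.15 × 3.06×10⁷ = 1.50×10⁻¹³ W
In dBm: 10 log₁₀(1.50×10⁻¹³ / 10⁻³) = −98.2 dBm

−98.2 dBm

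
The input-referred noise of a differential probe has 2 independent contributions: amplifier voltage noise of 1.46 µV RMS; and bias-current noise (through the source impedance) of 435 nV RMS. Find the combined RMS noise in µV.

1.52 µV

Uncorrelated sources add in power (mean-square): V_tot = √(ΣV_i²)
V_tot = √[(1.46×10⁻⁶)² + (4.35×10⁻⁷)²] = 1.52×10⁻⁶ V = 1.52 µV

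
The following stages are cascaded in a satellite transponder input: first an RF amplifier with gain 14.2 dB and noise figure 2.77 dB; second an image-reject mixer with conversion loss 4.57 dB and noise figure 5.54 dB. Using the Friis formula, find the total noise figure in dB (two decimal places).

Convert to linear (a loss of L dB is a gain of −L dB): F_i = 10^(NF_i/10), G_i = 10^(G_i,dB/10)
  Stage 1: F_1 = 10^(2.77/10) = 1.892, G_1 = 10^(14.2/10) = 26.30
  Stage 2: F_2 = 10^(5.54/10) = 3.581, G_2 = 10^(−4.57/10) = 0.3491
Friis cascade:
  F = 1.892 + (3.581 − 1)/26.30 = 1.990
NF = 10 log₁₀(1.990) = 2.99 dB

2.99 dB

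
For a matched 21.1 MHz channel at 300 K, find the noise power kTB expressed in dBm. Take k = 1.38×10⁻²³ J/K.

P_n = kTB = 1.38×10⁻²³ × 300 × 2.11×10⁷ = 8.74×10⁻¹⁴ W
In dBm: 10 log₁₀(8.74×10⁻¹⁴ / 10⁻³) = −100.6 dBm

−100.6 dBm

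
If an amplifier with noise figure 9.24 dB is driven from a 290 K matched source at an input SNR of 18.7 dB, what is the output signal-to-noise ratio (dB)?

By definition F = SNR_in/SNR_out, so in dB: SNR_out = SNR_in − NF
SNR_out = 18.7 − 9.24 = 9.46 dB

9.46 dB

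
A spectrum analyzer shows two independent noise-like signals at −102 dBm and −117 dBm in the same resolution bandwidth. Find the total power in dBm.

Convert to linear, add, convert back:
P₁ = 6.31×10⁻¹⁴ W, P₂ = 2.00×10⁻¹⁵ W
P_tot = 6.51×10⁻¹⁴ W → 10 log₁₀(P_tot / 10⁻³) = −101.9 dBm

−101.9 dBm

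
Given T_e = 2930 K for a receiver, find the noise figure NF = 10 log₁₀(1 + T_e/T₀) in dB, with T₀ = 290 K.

10.45 dB

F = 1 + T_e/T₀ = 1 + 2930/290 = 11.1034
NF = 10 log₁₀(11.1034) = 10.45 dB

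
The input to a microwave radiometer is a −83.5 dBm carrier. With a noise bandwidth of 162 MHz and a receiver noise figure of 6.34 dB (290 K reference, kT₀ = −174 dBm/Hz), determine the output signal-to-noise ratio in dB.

Noise floor: N = −174 + 10 log₁₀(B) + NF
10 log₁₀(1.62×10⁸) = 82.1 dB
N = −174 + 82.1 + 6.34 = −85.56 dBm
SNR = P_sig − N = −83.5 − (−85.56) = 2.06 dB → 2.1 dB

2.1 dB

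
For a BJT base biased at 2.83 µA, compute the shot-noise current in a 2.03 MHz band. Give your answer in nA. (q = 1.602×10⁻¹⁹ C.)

1.36 nA

I_n = √(2qI·B)
2qI·B = 2 × 1.602×10⁻¹⁹ × 2.83×10⁻⁶ × 2.03×10⁶ = 1.84×10⁻¹⁸ A²
I_n = √(1.84×10⁻¹⁸) = 1.36×10⁻⁹ A = 1.36 nA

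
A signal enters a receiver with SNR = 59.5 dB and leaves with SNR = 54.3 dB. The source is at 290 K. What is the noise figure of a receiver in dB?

NF (dB) = SNR_in(dB) − SNR_out(dB) when the source is at T₀
NF = 59.5 − 54.3 = 5.2 dB

5.2 dB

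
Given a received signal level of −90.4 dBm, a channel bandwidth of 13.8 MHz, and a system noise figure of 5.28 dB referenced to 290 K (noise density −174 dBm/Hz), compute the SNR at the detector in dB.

Noise floor: N = −174 + 10 log₁₀(B) + NF
10 log₁₀(1.38×10⁷) = 71.4 dB
N = −174 + 71.4 + 5.28 = −97.32 dBm
SNR = P_sig − N = −90.4 − (−97.32) = 6.92 dB → 6.9 dB

6.9 dB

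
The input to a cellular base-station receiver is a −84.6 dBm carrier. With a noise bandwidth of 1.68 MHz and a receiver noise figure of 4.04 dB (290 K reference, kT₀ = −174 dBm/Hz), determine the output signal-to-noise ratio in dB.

Noise floor: N = −174 + 10 log₁₀(B) + NF
10 log₁₀(1.68×10⁶) = 62.25 dB
N = −174 + 62.25 + 4.04 = −107.71 dBm
SNR = P_sig − N = −84.6 − (−107.71) = 23.11 dB → 23.1 dB

23.1 dB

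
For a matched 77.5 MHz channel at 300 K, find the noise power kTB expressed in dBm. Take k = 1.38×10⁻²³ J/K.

−94.9 dBm

P_n = kTB = 1.38×10⁻²³ × 300 × 7.75×10⁷ = 3.21×10⁻¹³ W
In dBm: 10 log₁₀(3.21×10⁻¹³ / 10⁻³) = −94.9 dBm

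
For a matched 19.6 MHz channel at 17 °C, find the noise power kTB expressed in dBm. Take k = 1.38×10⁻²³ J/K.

−101.1 dBm

T = 17 °C + 273.15 = 290.15 K
P_n = kTB = 1.38×10⁻²³ × 290.15 × 1.96×10⁷ = 7.85×10⁻¹⁴ W
In dBm: 10 log₁₀(7.85×10⁻¹⁴ / 10⁻³) = −101.1 dBm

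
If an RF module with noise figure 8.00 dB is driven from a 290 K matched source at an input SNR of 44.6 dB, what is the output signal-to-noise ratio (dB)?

36.60 dB

By definition F = SNR_in/SNR_out, so in dB: SNR_out = SNR_in − NF
SNR_out = 44.6 − 8.00 = 36.60 dB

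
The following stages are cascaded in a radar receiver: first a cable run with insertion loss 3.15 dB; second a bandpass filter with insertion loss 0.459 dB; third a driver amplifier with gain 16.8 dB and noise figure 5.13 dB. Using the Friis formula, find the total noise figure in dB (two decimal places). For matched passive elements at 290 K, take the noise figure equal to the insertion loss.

Convert to linear (a loss of L dB is a gain of −L dB): F_i = 10^(NF_i/10), G_i = 10^(G_i,dB/10)
  Stage 1: F_1 = 10^(3.15/10) = 2.065, G_1 = 10^(−3.15/10) = 0.4842
  Stage 2: F_2 = 10^(0.459/10) = 1.111, G_2 = 10^(−0.459/10) = 0.8997
  Stage 3: F_3 = 10^(5.13/10) = 3.258, G_3 = 10^(16.8/10) = 47.86
Friis cascade:
  F = 2.065 + (1.111 − 1)/0.4842 + (3.258 − 1)/0.4356 = 7.480
NF = 10 log₁₀(7.480) = 8.74 dB

8.74 dB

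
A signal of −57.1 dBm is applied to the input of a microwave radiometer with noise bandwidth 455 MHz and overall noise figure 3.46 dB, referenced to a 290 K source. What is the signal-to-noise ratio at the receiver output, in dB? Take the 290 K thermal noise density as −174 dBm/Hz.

26.9 dB

Noise floor: N = −174 + 10 log₁₀(B) + NF
10 log₁₀(4.55×10⁸) = 86.58 dB
N = −174 + 86.58 + 3.46 = −83.96 dBm
SNR = P_sig − N = −57.1 − (−83.96) = 26.86 dB → 26.9 dB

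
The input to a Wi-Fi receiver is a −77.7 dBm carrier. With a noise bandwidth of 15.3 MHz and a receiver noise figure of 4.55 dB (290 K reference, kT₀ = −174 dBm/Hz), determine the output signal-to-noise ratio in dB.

19.9 dB

Noise floor: N = −174 + 10 log₁₀(B) + NF
10 log₁₀(1.53×10⁷) = 71.85 dB
N = −174 + 71.85 + 4.55 = −97.60 dBm
SNR = P_sig − N = −77.7 − (−97.60) = 19.90 dB → 19.9 dB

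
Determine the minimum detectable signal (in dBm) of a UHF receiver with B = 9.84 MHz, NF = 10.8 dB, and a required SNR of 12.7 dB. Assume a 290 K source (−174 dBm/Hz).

Sensitivity = −174 + 10 log₁₀(B) + NF + SNR_min
= −174 + 69.93 + 10.8 + 12.7
= −80.57 dBm → −80.6 dBm

−80.6 dBm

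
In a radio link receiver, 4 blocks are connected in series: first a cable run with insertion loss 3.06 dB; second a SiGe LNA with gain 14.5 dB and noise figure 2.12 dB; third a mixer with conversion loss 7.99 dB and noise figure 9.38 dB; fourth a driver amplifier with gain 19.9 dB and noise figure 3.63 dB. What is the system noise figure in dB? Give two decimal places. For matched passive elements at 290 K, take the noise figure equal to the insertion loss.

Convert to linear (a loss of L dB is a gain of −L dB): F_i = 10^(NF_i/10), G_i = 10^(G_i,dB/10)
  Stage 1: F_1 = 10^(3.06/10) = 2.023, G_1 = 10^(−3.06/10) = 0.4943
  Stage 2: F_2 = 10^(2.12/10) = 1.629, G_2 = 10^(14.5/10) = 28.18
  Stage 3: F_3 = 10^(9.38/10) = 8.670, G_3 = 10^(−7.99/10) = 0.1589
  Stage 4: F_4 = 10^(3.63/10) = 2.307, G_4 = 10^(19.9/10) = 97.72
Friis cascade:
  F = 2.023 + (1.629 − 1)/0.4943 + (8.670 − 1)/13.93 + (2.307 − 1)/2.213 = 4.437
NF = 10 log₁₀(4.437) = 6.47 dB

6.47 dB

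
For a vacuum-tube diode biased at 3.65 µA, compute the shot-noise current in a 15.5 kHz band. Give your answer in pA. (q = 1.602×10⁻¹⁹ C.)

135 pA

I_n = √(2qI·B)
2qI·B = 2 × 1.602×10⁻¹⁹ × 3.65×10⁻⁶ × 1.55×10⁴ = 1.81×10⁻²⁰ A²
I_n = √(1.81×10⁻²⁰) = 1.35×10⁻¹⁰ A = 135 pA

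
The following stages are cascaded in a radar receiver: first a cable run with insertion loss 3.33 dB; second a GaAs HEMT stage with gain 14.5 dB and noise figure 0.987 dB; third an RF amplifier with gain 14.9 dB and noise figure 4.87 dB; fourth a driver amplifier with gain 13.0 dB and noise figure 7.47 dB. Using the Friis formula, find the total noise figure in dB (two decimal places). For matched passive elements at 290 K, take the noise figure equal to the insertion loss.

4.58 dB

Convert to linear (a loss of L dB is a gain of −L dB): F_i = 10^(NF_i/10), G_i = 10^(G_i,dB/10)
  Stage 1: F_1 = 10^(3.33/10) = 2.153, G_1 = 10^(−3.33/10) = 0.4645
  Stage 2: F_2 = 10^(0.987/10) = 1.255, G_2 = 10^(14.5/10) = 28.18
  Stage 3: F_3 = 10^(4.87/10) = 3.069, G_3 = 10^(14.9/10) = 30.90
  Stage 4: F_4 = 10^(7.47/10) = 5.585, G_4 = 10^(13.0/10) = 19.95
Friis cascade:
  F = 2.153 + (1.255 − 1)/0.4645 + (3.069 − 1)/13.09 + (5.585 − 1)/404.6 = 2.871
NF = 10 log₁₀(2.871) = 4.58 dB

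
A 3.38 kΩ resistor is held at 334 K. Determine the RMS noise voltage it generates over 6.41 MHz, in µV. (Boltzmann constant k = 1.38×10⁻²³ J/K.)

20.0 µV

V_n = √(4kTRB)
4kTRB = 4 × 1.38×10⁻²³ × 334 × 3.38×10³ × 6.41×10⁶ = 3.99×10⁻¹⁰ V²
V_n = √(3.99×10⁻¹⁰) = 2.00×10⁻⁵ V = 20.0 µV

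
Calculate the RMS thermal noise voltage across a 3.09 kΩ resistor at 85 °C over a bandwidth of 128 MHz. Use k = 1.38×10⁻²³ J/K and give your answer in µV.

T = 85 °C + 273.15 = 358.15 K
V_n = √(4kTRB)
4kTRB = 4 × 1.38×10⁻²³ × 358.15 × 3.09×10³ × 1.28×10⁸ = 7.82×10⁻⁹ V²
V_n = √(7.82×10⁻⁹) = 8.84×10⁻⁵ V = 88.4 µV

88.4 µV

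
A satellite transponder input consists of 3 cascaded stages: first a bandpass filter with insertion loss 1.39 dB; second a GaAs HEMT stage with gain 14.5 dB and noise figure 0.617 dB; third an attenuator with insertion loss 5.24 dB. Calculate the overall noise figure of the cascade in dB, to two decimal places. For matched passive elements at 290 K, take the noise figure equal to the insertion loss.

2.31 dB

Convert to linear (a loss of L dB is a gain of −L dB): F_i = 10^(NF_i/10), G_i = 10^(G_i,dB/10)
  Stage 1: F_1 = 10^(1.39/10) = 1.377, G_1 = 10^(−1.39/10) = 0.7261
  Stage 2: F_2 = 10^(0.617/10) = 1.153, G_2 = 10^(14.5/10) = 28.18
  Stage 3: F_3 = 10^(5.24/10) = 3.342, G_3 = 10^(−5.24/10) = 0.2992
Friis cascade:
  F = 1.377 + (1.153 − 1)/0.7261 + (3.342 − 1)/20.46 = 1.702
NF = 10 log₁₀(1.702) = 2.31 dB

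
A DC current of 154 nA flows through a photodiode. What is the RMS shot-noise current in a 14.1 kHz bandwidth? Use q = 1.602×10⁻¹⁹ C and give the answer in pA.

I_n = √(2qI·B)
2qI·B = 2 × 1.602×10⁻¹⁹ × 1.54×10⁻⁷ × 1.41×10⁴ = 6.96×10⁻²² A²
I_n = √(6.96×10⁻²²) = 2.64×10⁻¹¹ A = 26.4 pA

26.4 pA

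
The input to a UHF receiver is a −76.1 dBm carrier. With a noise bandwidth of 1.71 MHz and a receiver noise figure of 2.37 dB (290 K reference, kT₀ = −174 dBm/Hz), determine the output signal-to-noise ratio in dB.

Noise floor: N = −174 + 10 log₁₀(B) + NF
10 log₁₀(1.71×10⁶) = 62.33 dB
N = −174 + 62.33 + 2.37 = −109.30 dBm
SNR = P_sig − N = −76.1 − (−109.30) = 33.20 dB → 33.2 dB

33.2 dB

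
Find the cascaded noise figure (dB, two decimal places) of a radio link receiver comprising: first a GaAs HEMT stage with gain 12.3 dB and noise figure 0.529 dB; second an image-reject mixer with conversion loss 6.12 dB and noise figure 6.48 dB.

1.25 dB

Convert to linear (a loss of L dB is a gain of −L dB): F_i = 10^(NF_i/10), G_i = 10^(G_i,dB/10)
  Stage 1: F_1 = 10^(0.529/10) = 1.130, G_1 = 10^(12.3/10) = 16.98
  Stage 2: F_2 = 10^(6.48/10) = 4.446, G_2 = 10^(−6.12/10) = 0.2443
Friis cascade:
  F = 1.130 + (4.446 − 1)/16.98 = 1.332
NF = 10 log₁₀(1.332) = 1.25 dB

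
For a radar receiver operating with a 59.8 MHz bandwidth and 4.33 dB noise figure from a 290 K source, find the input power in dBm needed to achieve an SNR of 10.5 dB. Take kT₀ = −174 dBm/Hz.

Sensitivity = −174 + 10 log₁₀(B) + NF + SNR_min
= −174 + 77.77 + 4.33 + 10.5
= −81.40 dBm → −81.4 dBm

−81.4 dBm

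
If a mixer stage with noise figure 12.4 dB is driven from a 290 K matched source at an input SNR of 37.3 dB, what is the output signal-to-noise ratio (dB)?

By definition F = SNR_in/SNR_out, so in dB: SNR_out = SNR_in − NF
SNR_out = 37.3 − 12.4 = 24.9 dB

24.9 dB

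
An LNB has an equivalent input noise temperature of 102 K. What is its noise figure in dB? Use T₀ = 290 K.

F = 1 + T_e/T₀ = 1 + 102/290 = 1.35172
NF = 10 log₁₀(1.35172) = 1.31 dB

1.31 dB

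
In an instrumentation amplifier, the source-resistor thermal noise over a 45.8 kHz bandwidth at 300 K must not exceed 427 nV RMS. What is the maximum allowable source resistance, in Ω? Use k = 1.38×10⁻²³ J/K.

240 Ω

Johnson–Nyquist: V_n = √(4kTRB) ⇒ R = V_n² / (4kTB)
4kTB = 4 × 1.38×10⁻²³ × 300 × 4.58×10⁴ = 7.58×10⁻¹⁶
R = (4.27×10⁻⁷)² / 7.58×10⁻¹⁶ = 2.40×10² Ω = 240 Ω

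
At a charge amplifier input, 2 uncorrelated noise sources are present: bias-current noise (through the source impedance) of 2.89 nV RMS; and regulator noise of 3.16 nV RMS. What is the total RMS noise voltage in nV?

Uncorrelated sources add in power (mean-square): V_tot = √(ΣV_i²)
V_tot = √[(2.89×10⁻⁹)² + (3.16×10⁻⁹)²] = 4.28×10⁻⁹ V = 4.28 nV

4.28 nV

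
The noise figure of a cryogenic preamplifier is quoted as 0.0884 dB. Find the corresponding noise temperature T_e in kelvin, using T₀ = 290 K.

F = 10^(0.0884/10) = 1.02056
T_e = (F − 1)·T₀ = (1.02056 − 1) × 290 = 5.96 K

5.96 K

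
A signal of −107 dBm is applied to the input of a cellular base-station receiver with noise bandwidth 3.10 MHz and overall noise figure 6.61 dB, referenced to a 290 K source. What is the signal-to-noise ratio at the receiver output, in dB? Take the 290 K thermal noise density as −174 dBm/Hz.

−4.5 dB

Noise floor: N = −174 + 10 log₁₀(B) + NF
10 log₁₀(3.10×10⁶) = 64.91 dB
N = −174 + 64.91 + 6.61 = −102.48 dBm
SNR = P_sig − N = −107 − (−102.48) = −4.52 dB → −4.5 dB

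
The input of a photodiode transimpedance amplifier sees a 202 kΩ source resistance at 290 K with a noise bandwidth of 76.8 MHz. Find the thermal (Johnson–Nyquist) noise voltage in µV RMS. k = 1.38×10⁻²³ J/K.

498 µV

V_n = √(4kTRB)
4kTRB = 4 × 1.38×10⁻²³ × 290 × 2.02×10⁵ × 7.68×10⁷ = 2.48×10⁻⁷ V²
V_n = √(2.48×10⁻⁷) = 4.98×10⁻⁴ V = 498 µV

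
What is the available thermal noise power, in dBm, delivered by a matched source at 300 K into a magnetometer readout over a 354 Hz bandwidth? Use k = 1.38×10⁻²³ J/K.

−148.3 dBm

P_n = kTB = 1.38×10⁻²³ × 300 × 3.54×10² = 1.47×10⁻¹⁸ W
In dBm: 10 log₁₀(1.47×10⁻¹⁸ / 10⁻³) = −148.3 dBm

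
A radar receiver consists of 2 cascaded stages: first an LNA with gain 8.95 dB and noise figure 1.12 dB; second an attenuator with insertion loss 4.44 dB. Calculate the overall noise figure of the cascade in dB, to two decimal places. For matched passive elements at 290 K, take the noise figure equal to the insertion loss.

Convert to linear (a loss of L dB is a gain of −L dB): F_i = 10^(NF_i/10), G_i = 10^(G_i,dB/10)
  Stage 1: F_1 = 10^(1.12/10) = 1.294, G_1 = 10^(8.95/10) = 7.852
  Stage 2: F_2 = 10^(4.44/10) = 2.780, G_2 = 10^(−4.44/10) = 0.3597
Friis cascade:
  F = 1.294 + (2.780 − 1)/7.852 = 1.521
NF = 10 log₁₀(1.521) = 1.82 dB

1.82 dB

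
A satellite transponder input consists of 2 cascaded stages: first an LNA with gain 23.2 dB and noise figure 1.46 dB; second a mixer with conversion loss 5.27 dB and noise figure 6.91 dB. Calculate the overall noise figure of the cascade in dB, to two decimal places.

Convert to linear (a loss of L dB is a gain of −L dB): F_i = 10^(NF_i/10), G_i = 10^(G_i,dB/10)
  Stage 1: F_1 = 10^(1.46/10) = 1.400, G_1 = 10^(23.2/10) = 208.9
  Stage 2: F_2 = 10^(6.91/10) = 4.909, G_2 = 10^(−5.27/10) = 0.2972
Friis cascade:
  F = 1.400 + (4.909 − 1)/208.9 = 1.418
NF = 10 log₁₀(1.418) = 1.52 dB

1.52 dB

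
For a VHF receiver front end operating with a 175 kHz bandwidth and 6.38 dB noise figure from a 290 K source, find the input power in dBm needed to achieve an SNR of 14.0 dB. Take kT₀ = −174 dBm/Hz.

Sensitivity = −174 + 10 log₁₀(B) + NF + SNR_min
= −174 + 52.43 + 6.38 + 14.0
= −101.19 dBm → −101.2 dBm

−101.2 dBm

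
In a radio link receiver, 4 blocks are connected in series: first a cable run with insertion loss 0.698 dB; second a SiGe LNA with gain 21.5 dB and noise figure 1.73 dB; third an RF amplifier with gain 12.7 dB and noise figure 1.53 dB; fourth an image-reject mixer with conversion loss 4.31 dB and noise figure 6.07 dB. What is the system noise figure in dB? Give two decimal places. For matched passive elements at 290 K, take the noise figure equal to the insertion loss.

Convert to linear (a loss of L dB is a gain of −L dB): F_i = 10^(NF_i/10), G_i = 10^(G_i,dB/10)
  Stage 1: F_1 = 10^(0.698/10) = 1.174, G_1 = 10^(−0.698/10) = 0.8515
  Stage 2: F_2 = 10^(1.73/10) = 1.489, G_2 = 10^(21.5/10) = 141.3
  Stage 3: F_3 = 10^(1.53/10) = 1.422, G_3 = 10^(12.7/10) = 18.62
  Stage 4: F_4 = 10^(6.07/10) = 4.046, G_4 = 10^(−4.31/10) = 0.3707
Friis cascade:
  F = 1.174 + (1.489 − 1)/0.8515 + (1.422 − 1)/120.3 + (4.046 − 1)/2240 = 1.754
NF = 10 log₁₀(1.754) = 2.44 dB

2.44 dB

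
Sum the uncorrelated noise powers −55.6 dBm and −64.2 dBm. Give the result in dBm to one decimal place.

Convert to linear, add, convert back:
P₁ = 2.75×10⁻⁹ W, P₂ = 3.80×10⁻¹⁰ W
P_tot = 3.13×10⁻⁹ W → 10 log₁₀(P_tot / 10⁻³) = −55.0 dBm

−55.0 dBm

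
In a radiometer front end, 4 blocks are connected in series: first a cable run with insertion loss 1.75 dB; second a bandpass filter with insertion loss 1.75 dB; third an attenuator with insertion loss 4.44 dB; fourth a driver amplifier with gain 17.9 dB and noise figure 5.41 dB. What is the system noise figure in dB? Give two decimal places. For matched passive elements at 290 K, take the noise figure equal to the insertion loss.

13.35 dB

Convert to linear (a loss of L dB is a gain of −L dB): F_i = 10^(NF_i/10), G_i = 10^(G_i,dB/10)
  Stage 1: F_1 = 10^(1.75/10) = 1.496, G_1 = 10^(−1.75/10) = 0.6683
  Stage 2: F_2 = 10^(1.75/10) = 1.496, G_2 = 10^(−1.75/10) = 0.6683
  Stage 3: F_3 = 10^(4.44/10) = 2.780, G_3 = 10^(−4.44/10) = 0.3597
  Stage 4: F_4 = 10^(5.41/10) = 3.475, G_4 = 10^(17.9/10) = 61.66
Friis cascade:
  F = 1.496 + (1.496 − 1)/0.6683 + (2.780 − 1)/0.4467 + (3.475 − 1)/0.1607 = 21.63
NF = 10 log₁₀(21.63) = 13.35 dB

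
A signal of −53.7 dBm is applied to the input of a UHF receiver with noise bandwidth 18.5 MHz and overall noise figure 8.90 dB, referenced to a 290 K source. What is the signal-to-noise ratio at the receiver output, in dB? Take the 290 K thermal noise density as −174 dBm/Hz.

Noise floor: N = −174 + 10 log₁₀(B) + NF
10 log₁₀(1.85×10⁷) = 72.67 dB
N = −174 + 72.67 + 8.90 = −92.43 dBm
SNR = P_sig − N = −53.7 − (−92.43) = 38.73 dB → 38.7 dB

38.7 dB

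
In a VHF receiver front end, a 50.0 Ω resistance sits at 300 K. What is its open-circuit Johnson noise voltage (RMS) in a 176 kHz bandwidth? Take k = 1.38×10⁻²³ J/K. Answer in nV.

382 nV

V_n = √(4kTRB)
4kTRB = 4 × 1.38×10⁻²³ × 300 × 5.00×10¹ × 1.76×10⁵ = 1.46×10⁻¹³ V²
V_n = √(1.46×10⁻¹³) = 3.82×10⁻⁷ V = 382 nV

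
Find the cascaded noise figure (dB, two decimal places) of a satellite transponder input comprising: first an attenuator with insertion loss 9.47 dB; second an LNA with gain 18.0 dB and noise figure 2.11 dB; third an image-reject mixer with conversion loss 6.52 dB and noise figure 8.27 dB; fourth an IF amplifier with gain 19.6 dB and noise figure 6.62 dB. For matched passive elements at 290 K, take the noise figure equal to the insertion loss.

Convert to linear (a loss of L dB is a gain of −L dB): F_i = 10^(NF_i/10), G_i = 10^(G_i,dB/10)
  Stage 1: F_1 = 10^(9.47/10) = 8.851, G_1 = 10^(−9.47/10) = 0.1130
  Stage 2: F_2 = 10^(2.11/10) = 1.626, G_2 = 10^(18.0/10) = 63.10
  Stage 3: F_3 = 10^(8.27/10) = 6.714, G_3 = 10^(−6.52/10) = 0.2228
  Stage 4: F_4 = 10^(6.62/10) = 4.592, G_4 = 10^(19.6/10) = 91.20
Friis cascade:
  F = 8.851 + (1.626 − 1)/0.1130 + (6.714 − 1)/7.129 + (4.592 − 1)/1.589 = 17.45
NF = 10 log₁₀(17.45) = 12.42 dB

12.42 dB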